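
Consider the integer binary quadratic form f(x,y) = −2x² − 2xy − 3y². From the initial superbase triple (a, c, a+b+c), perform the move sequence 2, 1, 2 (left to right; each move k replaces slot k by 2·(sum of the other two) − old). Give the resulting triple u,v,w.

start (-2,-3,-7) = (f(1,0),f(0,1),f(1,1))
replace slot 2: 2·((-2)+(-7)) − (-3) = -15 → (-2,-15,-7)
replace slot 1: 2·((-15)+(-7)) − (-2) = -42 → (-42,-15,-7)
replace slot 2: 2·((-42)+(-7)) − (-15) = -83 → (-42,-83,-7)

-42,-83,-7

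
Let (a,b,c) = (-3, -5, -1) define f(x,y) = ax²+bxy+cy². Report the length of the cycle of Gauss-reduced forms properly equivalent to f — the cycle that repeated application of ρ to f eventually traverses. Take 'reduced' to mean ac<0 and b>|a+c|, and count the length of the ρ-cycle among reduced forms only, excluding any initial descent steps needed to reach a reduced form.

D = 13, ⌊√D⌋ = 3
descent: ρ → (-1,3,1)  [lands on river]
river: ρ → (1,3,-1)
ρ-cycle length = 2 (tail of 1 descent step not counted)

2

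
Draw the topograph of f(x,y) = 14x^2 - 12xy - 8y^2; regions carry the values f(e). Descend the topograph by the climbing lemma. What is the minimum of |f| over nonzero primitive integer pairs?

descent: ρ → (-8,12,14)  [lands on river]
river: ρ → (14,16,-6)
river: ρ → (-6,20,8)
river: ρ → (8,12,-14)
river: ρ → (-14,16,6)
river: ρ → (6,20,-8)
closes: descent 1, river 6
min |a| on river = 6

6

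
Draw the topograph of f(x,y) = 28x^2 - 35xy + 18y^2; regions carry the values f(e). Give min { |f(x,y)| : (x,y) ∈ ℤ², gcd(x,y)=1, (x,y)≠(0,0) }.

translate: b→21 (≡-35 mod 56), so (28,-35,18)→(28,21,11)
flip: (28,21,11)→(11,-21,28)
translate: b→1 (≡-21 mod 22), so (11,-21,28)→(11,1,18)
reduced (well bottom): (11,1,18) with a≤c, −a<b≤a
well minimum = a = 11

11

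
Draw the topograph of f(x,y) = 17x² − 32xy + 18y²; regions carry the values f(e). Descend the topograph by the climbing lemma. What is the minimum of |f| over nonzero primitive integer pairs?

translate: b→2 (≡-32 mod 34), so (17,-32,18)→(17,2,3)
flip: (17,2,3)→(3,-2,17)
reduced (well bottom): (3,-2,17) with a≤c, −a<b≤a
well minimum = a = 3

3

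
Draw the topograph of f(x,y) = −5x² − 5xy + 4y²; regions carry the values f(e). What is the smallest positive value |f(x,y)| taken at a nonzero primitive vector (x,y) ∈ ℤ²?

descent: ρ → (4,5,-5)  [lands on river]
river: ρ → (-5,5,4)
river: ρ → (4,3,-6)
river: ρ → (-6,9,1)
river: ρ → (1,9,-6)
river: ρ → (-6,3,4)
closes: descent 1, river 6
min |a| on river = 1

1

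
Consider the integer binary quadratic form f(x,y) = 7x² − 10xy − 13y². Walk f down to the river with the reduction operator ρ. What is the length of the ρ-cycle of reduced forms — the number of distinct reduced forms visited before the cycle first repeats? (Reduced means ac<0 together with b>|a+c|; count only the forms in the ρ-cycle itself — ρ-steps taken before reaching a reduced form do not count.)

D = 464, ⌊√D⌋ = 21
descent: ρ → (-13,10,7)  [lands on river]
river: ρ → (7,18,-5)
river: ρ → (-5,12,16)
river: ρ → (16,20,-1)
river: ρ → (-1,20,16)
river: ρ → (16,12,-5)
river: ρ → (-5,18,7)
river: ρ → (7,10,-13)
river: ρ → (-13,16,4)
river: ρ → (4,16,-13)
ρ-cycle length = 10 (tail of 1 descent step not counted)

10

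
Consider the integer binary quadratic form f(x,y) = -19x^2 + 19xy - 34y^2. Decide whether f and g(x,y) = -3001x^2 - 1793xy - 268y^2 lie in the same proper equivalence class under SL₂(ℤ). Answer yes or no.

D₁ = -2223, D₂ = -2223
f is negative-definite; reduce −f:
−f: translate: b→19 (≡-19 mod 38), so (19,-19,34)→(19,19,34)
−f: reduced (well bottom): (19,19,34) with a≤c, −a<b≤a
flip sign back: reduced form of f is (-19,-19,-34)
g is negative-definite; reduce −g:
−g: flip: (3001,1793,268)→(268,-1793,3001)
−g: translate: b→-185 (≡-1793 mod 536), so (268,-1793,3001)→(268,-185,34)
−g: flip: (268,-185,34)→(34,185,268)
−g: translate: b→-19 (≡185 mod 68), so (34,185,268)→(34,-19,19)
−g: flip: (34,-19,19)→(19,19,34)
−g: reduced (well bottom): (19,19,34) with a≤c, −a<b≤a
flip sign back: reduced form of g is (-19,-19,-34)
reduced forms (-19, -19, -34) vs (-19, -19, -34) ⇒ equivalent

yes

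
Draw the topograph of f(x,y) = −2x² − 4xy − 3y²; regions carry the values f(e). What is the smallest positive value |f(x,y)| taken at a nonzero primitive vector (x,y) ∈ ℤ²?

translate: b→0 (≡4 mod 4), so (2,4,3)→(2,0,1)
flip: (2,0,1)→(1,0,2)
reduced (well bottom): (1,0,2) with a≤c, −a<b≤a
well minimum |f| = |-1| = 1 (negative-definite)

1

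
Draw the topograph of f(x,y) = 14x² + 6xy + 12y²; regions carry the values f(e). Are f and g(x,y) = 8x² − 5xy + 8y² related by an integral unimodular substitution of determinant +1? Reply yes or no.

D₁ = -636, D₂ = -231
discriminants differ ⇒ not SL₂(ℤ)-equivalent

no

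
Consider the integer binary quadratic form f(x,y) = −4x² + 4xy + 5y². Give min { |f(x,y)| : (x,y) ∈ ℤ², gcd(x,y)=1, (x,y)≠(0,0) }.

river: ρ → (5,6,-3)
river: ρ → (-3,6,5)
river: ρ → (5,4,-4)
river: ρ → (-4,4,5)
closes: descent 0, river 4
min |a| on river = 3

3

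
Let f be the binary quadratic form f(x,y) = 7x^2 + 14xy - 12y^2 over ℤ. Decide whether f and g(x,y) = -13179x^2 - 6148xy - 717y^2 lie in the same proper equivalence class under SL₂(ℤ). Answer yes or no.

D₁ = 532, D₂ = 532
river cycle of f (length 16): (-12, 10, 9), (9, 8, -13), (-13, 18, 4), (4, 22, -3), (-3, 20, 11), (11, 2, -12), (-12, 22, 1), (1, 22, -12), (-12, 2, 11), (11, 20, -3), … (6 more)
river cycle of g (length 16): (-12, 10, 9), (9, 8, -13), (-13, 18, 4), (4, 22, -3), (-3, 20, 11), (11, 2, -12), (-12, 22, 1), (1, 22, -12), (-12, 2, 11), (11, 20, -3), … (6 more)
cycles coincide ⇒ equivalent

yes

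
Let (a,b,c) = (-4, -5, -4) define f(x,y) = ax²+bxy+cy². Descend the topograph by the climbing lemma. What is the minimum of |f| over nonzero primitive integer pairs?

translate: b→-3 (≡5 mod 8), so (4,5,4)→(4,-3,3)
flip: (4,-3,3)→(3,3,4)
reduced (well bottom): (3,3,4) with a≤c, −a<b≤a
well minimum |f| = |-3| = 3 (negative-definite)

3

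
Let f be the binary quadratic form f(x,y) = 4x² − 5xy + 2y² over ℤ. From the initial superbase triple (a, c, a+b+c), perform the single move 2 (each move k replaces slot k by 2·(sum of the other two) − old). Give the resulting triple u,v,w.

start (4,2,1) = (f(1,0),f(0,1),f(1,1))
replace slot 2: 2·(4+1) − 2 = 8 → (4,8,1)

4,8,1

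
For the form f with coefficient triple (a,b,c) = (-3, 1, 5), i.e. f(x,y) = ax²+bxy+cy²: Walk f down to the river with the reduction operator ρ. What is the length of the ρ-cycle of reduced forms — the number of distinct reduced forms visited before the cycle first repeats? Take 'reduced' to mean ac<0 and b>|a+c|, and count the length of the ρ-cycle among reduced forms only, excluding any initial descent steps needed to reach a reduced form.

D = 61, ⌊√D⌋ = 7
descent: ρ → (5,-1,-3)
descent: ρ → (-3,7,1)  [lands on river]
river: ρ → (1,7,-3)
river: ρ → (-3,5,3)
river: ρ → (3,7,-1)
river: ρ → (-1,7,3)
river: ρ → (3,5,-3)
ρ-cycle length = 6 (tail of 2 descent steps not counted)

6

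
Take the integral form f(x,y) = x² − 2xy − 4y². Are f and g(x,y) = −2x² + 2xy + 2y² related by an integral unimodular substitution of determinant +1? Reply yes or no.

D₁ = 20, D₂ = 20
river cycle of f (length 2): (1, 4, -1), (-1, 4, 1)
river cycle of g (length 2): (2, 2, -2), (-2, 2, 2)
cycles differ ⇒ inequivalent

no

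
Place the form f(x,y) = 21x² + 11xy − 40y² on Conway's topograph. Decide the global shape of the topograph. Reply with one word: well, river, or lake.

D = b²−4ac = 11² − 4·21·(-40) = 3481
D = 59² is a perfect square ⇒ form factors over ℤ ⇒ lakes

lake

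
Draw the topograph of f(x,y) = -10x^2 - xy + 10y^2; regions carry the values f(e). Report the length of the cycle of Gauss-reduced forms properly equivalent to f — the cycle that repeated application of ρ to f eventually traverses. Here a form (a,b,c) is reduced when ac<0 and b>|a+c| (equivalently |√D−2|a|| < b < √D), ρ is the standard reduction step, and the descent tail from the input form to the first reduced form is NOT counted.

D = 401, ⌊√D⌋ = 20
descent: ρ → (10,1,-10)  [lands on river]
river: ρ → (-10,19,1)
river: ρ → (1,19,-10)
river: ρ → (-10,1,10)
river: ρ → (10,19,-1)
river: ρ → (-1,19,10)
ρ-cycle length = 6 (tail of 1 descent step not counted)

6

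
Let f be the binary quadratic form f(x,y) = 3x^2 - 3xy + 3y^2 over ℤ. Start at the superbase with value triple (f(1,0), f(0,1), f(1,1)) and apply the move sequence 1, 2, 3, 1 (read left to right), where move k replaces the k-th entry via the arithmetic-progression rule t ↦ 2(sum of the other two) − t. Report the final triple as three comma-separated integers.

start (3,3,3) = (f(1,0),f(0,1),f(1,1))
replace slot 1: 2·(3+3) − 3 = 9 → (9,3,3)
replace slot 2: 2·(9+3) − 3 = 21 → (9,21,3)
replace slot 3: 2·(9+21) − 3 = 57 → (9,21,57)
replace slot 1: 2·(21+57) − 9 = 147 → (147,21,57)

147,21,57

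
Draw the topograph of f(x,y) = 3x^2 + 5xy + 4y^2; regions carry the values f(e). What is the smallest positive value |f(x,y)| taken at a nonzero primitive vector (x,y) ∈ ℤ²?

translate: b→-1 (≡5 mod 6), so (3,5,4)→(3,-1,2)
flip: (3,-1,2)→(2,1,3)
reduced (well bottom): (2,1,3) with a≤c, −a<b≤a
well minimum = a = 2

2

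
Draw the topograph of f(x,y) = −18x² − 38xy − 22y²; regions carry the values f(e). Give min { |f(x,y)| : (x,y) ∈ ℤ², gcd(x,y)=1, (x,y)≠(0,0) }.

translate: b→2 (≡38 mod 36), so (18,38,22)→(18,2,2)
flip: (18,2,2)→(2,-2,18)
translate: b→2 (≡-2 mod 4), so (2,-2,18)→(2,2,18)
reduced (well bottom): (2,2,18) with a≤c, −a<b≤a
well minimum |f| = |-2| = 2 (negative-definite)

2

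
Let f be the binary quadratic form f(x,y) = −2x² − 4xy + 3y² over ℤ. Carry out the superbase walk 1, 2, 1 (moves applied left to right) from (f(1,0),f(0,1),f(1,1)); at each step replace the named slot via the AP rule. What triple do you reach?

start (-2,3,-3) = (f(1,0),f(0,1),f(1,1))
replace slot 1: 2·(3+(-3)) − (-2) = 2 → (2,3,-3)
replace slot 2: 2·(2+(-3)) − 3 = -5 → (2,-5,-3)
replace slot 1: 2·((-5)+(-3)) − 2 = -18 → (-18,-5,-3)

-18,-5,-3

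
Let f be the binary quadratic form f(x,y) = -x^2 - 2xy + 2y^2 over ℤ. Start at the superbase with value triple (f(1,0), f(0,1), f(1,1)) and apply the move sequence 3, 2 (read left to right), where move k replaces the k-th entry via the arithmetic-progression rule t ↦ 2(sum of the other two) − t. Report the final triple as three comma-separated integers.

start (-1,2,-1) = (f(1,0),f(0,1),f(1,1))
replace slot 3: 2·((-1)+2) − (-1) = 3 → (-1,2,3)
replace slot 2: 2·((-1)+3) − 2 = 2 → (-1,2,3)

-1,2,3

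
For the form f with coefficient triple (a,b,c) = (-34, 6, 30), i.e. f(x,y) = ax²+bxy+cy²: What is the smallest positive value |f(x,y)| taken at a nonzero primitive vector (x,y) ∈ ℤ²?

river: ρ → (30,54,-10)
river: ρ → (-10,46,50)
river: ρ → (50,54,-6)
river: ρ → (-6,54,50)
river: ρ → (50,46,-10)
river: ρ → (-10,54,30)
river: ρ → (30,6,-34)
river: ρ → (-34,62,2)
river: ρ → (2,62,-34)
river: ρ → (-34,6,30)
closes: descent 0, river 10
min |a| on river = 2

2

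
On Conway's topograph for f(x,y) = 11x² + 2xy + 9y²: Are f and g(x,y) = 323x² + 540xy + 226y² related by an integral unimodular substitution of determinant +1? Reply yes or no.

D₁ = -392, D₂ = -392
f: flip: (11,2,9)→(9,-2,11)
f: reduced (well bottom): (9,-2,11) with a≤c, −a<b≤a
g: translate: b→-106 (≡540 mod 646), so (323,540,226)→(323,-106,9)
g: flip: (323,-106,9)→(9,106,323)
g: translate: b→-2 (≡106 mod 18), so (9,106,323)→(9,-2,11)
g: reduced (well bottom): (9,-2,11) with a≤c, −a<b≤a
reduced forms (9, -2, 11) vs (9, -2, 11) ⇒ equivalent

yes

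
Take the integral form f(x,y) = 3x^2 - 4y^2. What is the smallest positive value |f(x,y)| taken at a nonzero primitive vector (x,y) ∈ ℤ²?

descent: ρ → (-4,0,3)
descent: ρ → (3,6,-1)  [lands on river]
river: ρ → (-1,6,3)
closes: descent 2, river 2
min |a| on river = 1

1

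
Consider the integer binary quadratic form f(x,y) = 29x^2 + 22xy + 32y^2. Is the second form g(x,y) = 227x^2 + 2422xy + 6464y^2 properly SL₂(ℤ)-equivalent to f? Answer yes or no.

D₁ = -3228, D₂ = -3228
f: reduced (well bottom): (29,22,32) with a≤c, −a<b≤a
g: translate: b→152 (≡2422 mod 454), so (227,2422,6464)→(227,152,29)
g: flip: (227,152,29)→(29,-152,227)
g: translate: b→22 (≡-152 mod 58), so (29,-152,227)→(29,22,32)
g: reduced (well bottom): (29,22,32) with a≤c, −a<b≤a
reduced forms (29, 22, 32) vs (29, 22, 32) ⇒ equivalent

yes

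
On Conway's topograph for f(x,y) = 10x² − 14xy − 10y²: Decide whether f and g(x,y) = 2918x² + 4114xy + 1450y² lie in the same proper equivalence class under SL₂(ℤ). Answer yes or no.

D₁ = 596, D₂ = 596
river cycle of f (length 10): (-10, 14, 10), (10, 6, -14), (-14, 22, 2), (2, 22, -14), (-14, 6, 10), (10, 14, -10), (-10, 6, 14), (14, 22, -2), (-2, 22, 14), (14, 6, -10)
river cycle of g (length 10): (2, 22, -14), (-14, 6, 10), (10, 14, -10), (-10, 6, 14), (14, 22, -2), (-2, 22, 14), (14, 6, -10), (-10, 14, 10), (10, 6, -14), (-14, 22, 2)
cycles coincide ⇒ equivalent

yes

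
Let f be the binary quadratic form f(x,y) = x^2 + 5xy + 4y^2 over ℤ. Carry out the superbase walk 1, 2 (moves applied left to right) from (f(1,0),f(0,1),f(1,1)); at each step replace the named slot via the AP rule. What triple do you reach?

start (1,4,10) = (f(1,0),f(0,1),f(1,1))
replace slot 1: 2·(4+10) − 1 = 27 → (27,4,10)
replace slot 2: 2·(27+10) − 4 = 70 → (27,70,10)

27,70,10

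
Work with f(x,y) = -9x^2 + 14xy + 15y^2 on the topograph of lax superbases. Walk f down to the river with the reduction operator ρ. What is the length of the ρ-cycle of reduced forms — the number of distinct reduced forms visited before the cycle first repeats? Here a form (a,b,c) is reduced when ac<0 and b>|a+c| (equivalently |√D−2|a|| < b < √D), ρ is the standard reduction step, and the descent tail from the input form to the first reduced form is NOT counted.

D = 736, ⌊√D⌋ = 27
river: ρ → (15,16,-8)
river: ρ → (-8,16,15)
river: ρ → (15,14,-9)
river: ρ → (-9,22,7)
river: ρ → (7,20,-12)
river: ρ → (-12,4,15)
river: ρ → (15,26,-1)
river: ρ → (-1,26,15)
river: ρ → (15,4,-12)
river: ρ → (-12,20,7)
river: ρ → (7,22,-9)
river: ρ → (-9,14,15)
ρ-cycle length = 12 (tail of 0 descent steps not counted)

12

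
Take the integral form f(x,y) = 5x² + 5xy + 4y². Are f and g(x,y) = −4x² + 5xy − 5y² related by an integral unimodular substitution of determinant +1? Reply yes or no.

D₁ = -55, D₂ = -55
f: flip: (5,5,4)→(4,-5,5)
f: translate: b→3 (≡-5 mod 8), so (4,-5,5)→(4,3,4)
f: reduced (well bottom): (4,3,4) with a≤c, −a<b≤a
g is negative-definite; reduce −g:
−g: translate: b→3 (≡-5 mod 8), so (4,-5,5)→(4,3,4)
−g: reduced (well bottom): (4,3,4) with a≤c, −a<b≤a
flip sign back: reduced form of g is (-4,-3,-4)
reduced forms (4, 3, 4) vs (-4, -3, -4) ⇒ inequivalent

no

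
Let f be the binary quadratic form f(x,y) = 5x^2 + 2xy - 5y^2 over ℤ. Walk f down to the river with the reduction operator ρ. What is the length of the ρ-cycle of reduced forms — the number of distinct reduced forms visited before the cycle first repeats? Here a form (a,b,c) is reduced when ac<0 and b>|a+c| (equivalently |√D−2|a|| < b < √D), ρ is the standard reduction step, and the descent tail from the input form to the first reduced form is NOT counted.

D = 104, ⌊√D⌋ = 10
river: ρ → (-5,8,2)
river: ρ → (2,8,-5)
river: ρ → (-5,2,5)
river: ρ → (5,8,-2)
river: ρ → (-2,8,5)
river: ρ → (5,2,-5)
ρ-cycle length = 6 (tail of 0 descent steps not counted)

6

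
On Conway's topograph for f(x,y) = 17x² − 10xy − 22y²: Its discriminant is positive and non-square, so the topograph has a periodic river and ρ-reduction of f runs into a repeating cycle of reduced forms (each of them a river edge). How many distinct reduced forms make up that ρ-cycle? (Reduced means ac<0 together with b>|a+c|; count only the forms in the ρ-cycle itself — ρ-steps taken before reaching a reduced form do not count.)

D = 1596, ⌊√D⌋ = 39
descent: ρ → (-22,10,17)  [lands on river]
river: ρ → (17,24,-15)
river: ρ → (-15,36,5)
river: ρ → (5,34,-22)
ρ-cycle length = 4 (tail of 1 descent step not counted)

4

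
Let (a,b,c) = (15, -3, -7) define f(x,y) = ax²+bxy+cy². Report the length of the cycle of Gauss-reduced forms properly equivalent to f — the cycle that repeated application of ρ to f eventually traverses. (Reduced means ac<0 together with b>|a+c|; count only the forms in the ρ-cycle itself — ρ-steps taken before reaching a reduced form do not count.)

D = 429, ⌊√D⌋ = 20
descent: ρ → (-7,17,5)  [lands on river]
river: ρ → (5,13,-13)
river: ρ → (-13,13,5)
river: ρ → (5,17,-7)
river: ρ → (-7,11,11)
river: ρ → (11,11,-7)
ρ-cycle length = 6 (tail of 1 descent step not counted)

6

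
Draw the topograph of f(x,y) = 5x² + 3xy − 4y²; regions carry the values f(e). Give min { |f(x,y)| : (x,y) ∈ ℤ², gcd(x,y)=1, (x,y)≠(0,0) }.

river: ρ → (-4,5,4)
river: ρ → (4,3,-5)
river: ρ → (-5,7,2)
river: ρ → (2,9,-1)
river: ρ → (-1,9,2)
river: ρ → (2,7,-5)
river: ρ → (-5,3,4)
river: ρ → (4,5,-4)
river: ρ → (-4,3,5)
river: ρ → (5,7,-2)
river: ρ → (-2,9,1)
river: ρ → (1,9,-2)
river: ρ → (-2,7,5)
river: ρ → (5,3,-4)
closes: descent 0, river 14
min |a| on river = 1

1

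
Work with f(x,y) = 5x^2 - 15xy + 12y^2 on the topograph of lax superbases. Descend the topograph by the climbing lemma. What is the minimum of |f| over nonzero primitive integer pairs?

translate: b→5 (≡-15 mod 10), so (5,-15,12)→(5,5,2)
flip: (5,5,2)→(2,-5,5)
translate: b→-1 (≡-5 mod 4), so (2,-5,5)→(2,-1,2)
flip: (2,-1,2)→(2,1,2)
reduced (well bottom): (2,1,2) with a≤c, −a<b≤a
well minimum = a = 2

2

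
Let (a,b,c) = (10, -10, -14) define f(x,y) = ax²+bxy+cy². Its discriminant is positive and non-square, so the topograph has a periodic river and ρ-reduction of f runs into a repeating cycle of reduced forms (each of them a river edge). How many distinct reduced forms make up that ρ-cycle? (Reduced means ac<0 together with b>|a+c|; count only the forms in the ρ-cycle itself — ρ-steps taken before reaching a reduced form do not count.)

D = 660, ⌊√D⌋ = 25
descent: ρ → (-14,10,10)  [lands on river]
river: ρ → (10,10,-14)
river: ρ → (-14,18,6)
river: ρ → (6,18,-14)
ρ-cycle length = 4 (tail of 1 descent step not counted)

4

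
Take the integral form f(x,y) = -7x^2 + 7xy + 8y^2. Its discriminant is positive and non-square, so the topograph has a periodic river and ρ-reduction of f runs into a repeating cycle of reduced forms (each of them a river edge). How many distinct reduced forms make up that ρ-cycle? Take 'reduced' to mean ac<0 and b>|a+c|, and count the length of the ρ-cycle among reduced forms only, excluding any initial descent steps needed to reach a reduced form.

D = 273, ⌊√D⌋ = 16
river: ρ → (8,9,-6)
river: ρ → (-6,15,2)
river: ρ → (2,13,-13)
river: ρ → (-13,13,2)
river: ρ → (2,15,-6)
river: ρ → (-6,9,8)
river: ρ → (8,7,-7)
river: ρ → (-7,7,8)
ρ-cycle length = 8 (tail of 0 descent steps not counted)

8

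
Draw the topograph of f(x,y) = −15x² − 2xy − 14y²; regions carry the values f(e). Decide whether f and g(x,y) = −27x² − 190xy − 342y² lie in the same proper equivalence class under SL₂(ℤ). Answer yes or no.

D₁ = -836, D₂ = -836
f is negative-definite; reduce −f:
−f: flip: (15,2,14)→(14,-2,15)
−f: reduced (well bottom): (14,-2,15) with a≤c, −a<b≤a
flip sign back: reduced form of f is (-14,2,-15)
g is negative-definite; reduce −g:
−g: translate: b→-26 (≡190 mod 54), so (27,190,342)→(27,-26,14)
−g: flip: (27,-26,14)→(14,26,27)
−g: translate: b→-2 (≡26 mod 28), so (14,26,27)→(14,-2,15)
−g: reduced (well bottom): (14,-2,15) with a≤c, −a<b≤a
flip sign back: reduced form of g is (-14,2,-15)
reduced forms (-14, 2, -15) vs (-14, 2, -15) ⇒ equivalent

yes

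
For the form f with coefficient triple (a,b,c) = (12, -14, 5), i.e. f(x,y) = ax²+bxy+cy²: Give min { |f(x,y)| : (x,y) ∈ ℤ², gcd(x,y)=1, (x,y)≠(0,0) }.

translate: b→10 (≡-14 mod 24), so (12,-14,5)→(12,10,3)
flip: (12,10,3)→(3,-10,12)
translate: b→2 (≡-10 mod 6), so (3,-10,12)→(3,2,4)
reduced (well bottom): (3,2,4) with a≤c, −a<b≤a
well minimum = a = 3

3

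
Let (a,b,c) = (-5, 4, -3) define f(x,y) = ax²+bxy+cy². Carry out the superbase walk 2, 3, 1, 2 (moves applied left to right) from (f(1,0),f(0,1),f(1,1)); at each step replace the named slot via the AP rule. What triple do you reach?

start (-5,-3,-4) = (f(1,0),f(0,1),f(1,1))
replace slot 2: 2·((-5)+(-4)) − (-3) = -15 → (-5,-15,-4)
replace slot 3: 2·((-5)+(-15)) − (-4) = -36 → (-5,-15,-36)
replace slot 1: 2·((-15)+(-36)) − (-5) = -97 → (-97,-15,-36)
replace slot 2: 2·((-97)+(-36)) − (-15) = -251 → (-97,-251,-36)

-97,-251,-36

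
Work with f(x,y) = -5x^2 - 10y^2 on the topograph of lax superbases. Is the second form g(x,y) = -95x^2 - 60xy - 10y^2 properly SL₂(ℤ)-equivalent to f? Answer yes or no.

D₁ = -200, D₂ = -200
f is negative-definite; reduce −f:
−f: reduced (well bottom): (5,0,10) with a≤c, −a<b≤a
flip sign back: reduced form of f is (-5,0,-10)
g is negative-definite; reduce −g:
−g: flip: (95,60,10)→(10,-60,95)
−g: translate: b→0 (≡-60 mod 20), so (10,-60,95)→(10,0,5)
−g: flip: (10,0,5)→(5,0,10)
−g: reduced (well bottom): (5,0,10) with a≤c, −a<b≤a
flip sign back: reduced form of g is (-5,0,-10)
reduced forms (-5, 0, -10) vs (-5, 0, -10) ⇒ equivalent

yes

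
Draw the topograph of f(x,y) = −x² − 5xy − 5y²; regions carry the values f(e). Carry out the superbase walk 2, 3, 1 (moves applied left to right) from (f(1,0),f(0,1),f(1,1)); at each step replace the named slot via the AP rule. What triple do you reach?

start (-1,-5,-11) = (f(1,0),f(0,1),f(1,1))
replace slot 2: 2·((-1)+(-11)) − (-5) = -19 → (-1,-19,-11)
replace slot 3: 2·((-1)+(-19)) − (-11) = -29 → (-1,-19,-29)
replace slot 1: 2·((-19)+(-29)) − (-1) = -95 → (-95,-19,-29)

-95,-19,-29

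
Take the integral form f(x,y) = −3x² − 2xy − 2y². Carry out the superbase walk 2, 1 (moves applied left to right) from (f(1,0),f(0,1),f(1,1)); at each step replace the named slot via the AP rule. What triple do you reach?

start (-3,-2,-7) = (f(1,0),f(0,1),f(1,1))
replace slot 2: 2·((-3)+(-7)) − (-2) = -18 → (-3,-18,-7)
replace slot 1: 2·((-18)+(-7)) − (-3) = -47 → (-47,-18,-7)

-47,-18,-7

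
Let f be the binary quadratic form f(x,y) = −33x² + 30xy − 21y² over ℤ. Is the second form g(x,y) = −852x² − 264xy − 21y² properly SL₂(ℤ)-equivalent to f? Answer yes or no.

D₁ = -1872, D₂ = -1872
f is negative-definite; reduce −f:
−f: flip: (33,-30,21)→(21,30,33)
−f: translate: b→-12 (≡30 mod 42), so (21,30,33)→(21,-12,24)
−f: reduced (well bottom): (21,-12,24) with a≤c, −a<b≤a
flip sign back: reduced form of f is (-21,12,-24)
g is negative-definite; reduce −g:
−g: flip: (852,264,21)→(21,-264,852)
−g: translate: b→-12 (≡-264 mod 42), so (21,-264,852)→(21,-12,24)
−g: reduced (well bottom): (21,-12,24) with a≤c, −a<b≤a
flip sign back: reduced form of g is (-21,12,-24)
reduced forms (-21, 12, -24) vs (-21, 12, -24) ⇒ equivalent

yes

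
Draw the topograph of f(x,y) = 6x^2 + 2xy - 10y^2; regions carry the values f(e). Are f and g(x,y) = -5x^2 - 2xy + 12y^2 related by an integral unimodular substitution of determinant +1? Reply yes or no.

D₁ = 244, D₂ = 244
river cycle of f (length 6): (6, 14, -2), (-2, 14, 6), (6, 10, -6), (-6, 14, 2), (2, 14, -6), (-6, 10, 6)
river cycle of g (length 22): (-5, 8, 9), (9, 10, -4), (-4, 14, 3), (3, 10, -12), (-12, 14, 1), (1, 14, -12), (-12, 10, 3), (3, 14, -4), (-4, 10, 9), (9, 8, -5), … (12 more)
cycles differ ⇒ inequivalent

no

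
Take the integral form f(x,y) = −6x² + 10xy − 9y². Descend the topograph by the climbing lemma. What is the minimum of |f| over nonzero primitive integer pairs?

translate: b→2 (≡-10 mod 12), so (6,-10,9)→(6,2,5)
flip: (6,2,5)→(5,-2,6)
reduced (well bottom): (5,-2,6) with a≤c, −a<b≤a
well minimum |f| = |-5| = 5 (negative-definite)

5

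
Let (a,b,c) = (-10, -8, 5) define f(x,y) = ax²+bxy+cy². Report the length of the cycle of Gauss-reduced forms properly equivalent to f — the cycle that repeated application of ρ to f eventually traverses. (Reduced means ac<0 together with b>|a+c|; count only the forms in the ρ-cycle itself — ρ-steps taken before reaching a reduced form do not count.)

D = 264, ⌊√D⌋ = 16
descent: ρ → (5,8,-10)  [lands on river]
river: ρ → (-10,12,3)
river: ρ → (3,12,-10)
river: ρ → (-10,8,5)
river: ρ → (5,12,-6)
river: ρ → (-6,12,5)
ρ-cycle length = 6 (tail of 1 descent step not counted)

6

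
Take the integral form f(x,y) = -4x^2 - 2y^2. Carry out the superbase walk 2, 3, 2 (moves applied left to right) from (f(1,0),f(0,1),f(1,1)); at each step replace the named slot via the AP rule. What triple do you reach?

start (-4,-2,-6) = (f(1,0),f(0,1),f(1,1))
replace slot 2: 2·((-4)+(-6)) − (-2) = -18 → (-4,-18,-6)
replace slot 3: 2·((-4)+(-18)) − (-6) = -38 → (-4,-18,-38)
replace slot 2: 2·((-4)+(-38)) − (-18) = -66 → (-4,-66,-38)

-4,-66,-38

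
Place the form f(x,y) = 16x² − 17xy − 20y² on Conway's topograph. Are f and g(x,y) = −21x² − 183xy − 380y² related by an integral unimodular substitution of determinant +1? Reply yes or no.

D₁ = 1569, D₂ = 1569
river cycle of f (length 46): (-20, 17, 16), (16, 15, -21), (-21, 27, 10), (10, 33, -12), (-12, 39, 1), (1, 39, -12), (-12, 33, 10), (10, 27, -21), (-21, 15, 16), (16, 17, -20), … (36 more)
river cycle of g (length 46): (-21, 27, 10), (10, 33, -12), (-12, 39, 1), (1, 39, -12), (-12, 33, 10), (10, 27, -21), (-21, 15, 16), (16, 17, -20), (-20, 23, 13), (13, 29, -14), … (36 more)
cycles coincide ⇒ equivalent

yes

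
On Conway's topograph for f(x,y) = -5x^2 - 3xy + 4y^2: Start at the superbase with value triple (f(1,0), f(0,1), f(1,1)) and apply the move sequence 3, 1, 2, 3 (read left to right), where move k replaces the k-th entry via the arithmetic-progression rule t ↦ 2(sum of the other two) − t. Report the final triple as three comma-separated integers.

start (-5,4,-4) = (f(1,0),f(0,1),f(1,1))
replace slot 3: 2·((-5)+4) − (-4) = 2 → (-5,4,2)
replace slot 1: 2·(4+2) − (-5) = 17 → (17,4,2)
replace slot 2: 2·(17+2) − 4 = 34 → (17,34,2)
replace slot 3: 2·(17+34) − 2 = 100 → (17,34,100)

17,34,100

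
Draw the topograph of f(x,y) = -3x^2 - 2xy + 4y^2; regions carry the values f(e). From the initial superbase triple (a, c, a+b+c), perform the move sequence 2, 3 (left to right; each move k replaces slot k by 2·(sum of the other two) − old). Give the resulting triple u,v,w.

start (-3,4,-1) = (f(1,0),f(0,1),f(1,1))
replace slot 2: 2·((-3)+(-1)) − 4 = -12 → (-3,-12,-1)
replace slot 3: 2·((-3)+(-12)) − (-1) = -29 → (-3,-12,-29)

-3,-12,-29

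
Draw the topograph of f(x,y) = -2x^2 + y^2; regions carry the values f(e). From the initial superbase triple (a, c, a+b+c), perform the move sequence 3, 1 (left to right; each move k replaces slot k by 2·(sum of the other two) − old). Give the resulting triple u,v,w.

start (-2,1,-1) = (f(1,0),f(0,1),f(1,1))
replace slot 3: 2·((-2)+1) − (-1) = -1 → (-2,1,-1)
replace slot 1: 2·(1+(-1)) − (-2) = 2 → (2,1,-1)

2,1,-1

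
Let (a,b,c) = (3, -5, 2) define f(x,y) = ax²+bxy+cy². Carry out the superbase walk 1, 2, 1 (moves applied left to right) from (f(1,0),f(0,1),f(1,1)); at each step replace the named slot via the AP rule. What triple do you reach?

start (3,2,0) = (f(1,0),f(0,1),f(1,1))
replace slot 1: 2·(2+0) − 3 = 1 → (1,2,0)
replace slot 2: 2·(1+0) − 2 = 0 → (1,0,0)
replace slot 1: 2·(0+0) − 1 = -1 → (-1,0,0)

-1,0,0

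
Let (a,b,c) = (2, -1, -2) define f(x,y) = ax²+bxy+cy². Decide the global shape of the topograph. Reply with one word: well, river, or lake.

D = b²−4ac = (-1)² − 4·2·(-2) = 17
D > 0 non-square ⇒ indefinite ⇒ periodic river

river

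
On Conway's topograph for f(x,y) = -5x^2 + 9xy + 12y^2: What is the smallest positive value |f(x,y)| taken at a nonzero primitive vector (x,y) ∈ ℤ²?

river: ρ → (12,15,-2)
river: ρ → (-2,17,4)
river: ρ → (4,15,-6)
river: ρ → (-6,9,10)
river: ρ → (10,11,-5)
river: ρ → (-5,9,12)
closes: descent 0, river 6
min |a| on river = 2

2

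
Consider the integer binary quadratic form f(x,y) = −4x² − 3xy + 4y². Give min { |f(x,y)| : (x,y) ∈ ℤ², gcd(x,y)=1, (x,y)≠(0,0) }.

descent: ρ → (4,3,-4)  [lands on river]
river: ρ → (-4,5,3)
river: ρ → (3,7,-2)
river: ρ → (-2,5,6)
river: ρ → (6,7,-1)
river: ρ → (-1,7,6)
river: ρ → (6,5,-2)
river: ρ → (-2,7,3)
river: ρ → (3,5,-4)
river: ρ → (-4,3,4)
river: ρ → (4,5,-3)
river: ρ → (-3,7,2)
river: ρ → (2,5,-6)
river: ρ → (-6,7,1)
river: ρ → (1,7,-6)
river: ρ → (-6,5,2)
river: ρ → (2,7,-3)
river: ρ → (-3,5,4)
closes: descent 1, river 18
min |a| on river = 1

1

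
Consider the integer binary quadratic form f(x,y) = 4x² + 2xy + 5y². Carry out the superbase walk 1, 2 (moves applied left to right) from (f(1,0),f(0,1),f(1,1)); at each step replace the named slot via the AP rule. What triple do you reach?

start (4,5,11) = (f(1,0),f(0,1),f(1,1))
replace slot 1: 2·(5+11) − 4 = 28 → (28,5,11)
replace slot 2: 2·(28+11) − 5 = 73 → (28,73,11)

28,73,11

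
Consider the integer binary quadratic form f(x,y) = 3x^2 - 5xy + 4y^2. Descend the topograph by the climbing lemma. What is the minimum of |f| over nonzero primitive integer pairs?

translate: b→1 (≡-5 mod 6), so (3,-5,4)→(3,1,2)
flip: (3,1,2)→(2,-1,3)
reduced (well bottom): (2,-1,3) with a≤c, −a<b≤a
well minimum = a = 2

2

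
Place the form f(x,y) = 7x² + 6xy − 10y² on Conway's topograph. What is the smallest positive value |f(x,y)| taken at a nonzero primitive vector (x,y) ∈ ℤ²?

river: ρ → (-10,14,3)
river: ρ → (3,16,-5)
river: ρ → (-5,14,6)
river: ρ → (6,10,-9)
river: ρ → (-9,8,7)
river: ρ → (7,6,-10)
closes: descent 0, river 6
min |a| on river = 3

3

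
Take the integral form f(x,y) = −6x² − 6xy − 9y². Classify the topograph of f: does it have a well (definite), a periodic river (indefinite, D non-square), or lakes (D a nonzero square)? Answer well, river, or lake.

D = b²−4ac = (-6)² − 4·(-6)·(-9) = -180
D < 0 ⇒ definite ⇒ every region one sign ⇒ single well

well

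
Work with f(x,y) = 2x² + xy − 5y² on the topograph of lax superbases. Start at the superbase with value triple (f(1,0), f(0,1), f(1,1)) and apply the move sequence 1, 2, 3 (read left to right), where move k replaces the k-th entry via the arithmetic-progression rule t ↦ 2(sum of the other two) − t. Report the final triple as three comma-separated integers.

start (2,-5,-2) = (f(1,0),f(0,1),f(1,1))
replace slot 1: 2·((-5)+(-2)) − 2 = -16 → (-16,-5,-2)
replace slot 2: 2·((-16)+(-2)) − (-5) = -31 → (-16,-31,-2)
replace slot 3: 2·((-16)+(-31)) − (-2) = -92 → (-16,-31,-92)

-16,-31,-92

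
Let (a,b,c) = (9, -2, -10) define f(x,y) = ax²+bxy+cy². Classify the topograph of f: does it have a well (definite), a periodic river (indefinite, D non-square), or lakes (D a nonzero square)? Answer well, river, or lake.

D = b²−4ac = (-2)² − 4·9·(-10) = 364
D > 0 non-square ⇒ indefinite ⇒ periodic river

river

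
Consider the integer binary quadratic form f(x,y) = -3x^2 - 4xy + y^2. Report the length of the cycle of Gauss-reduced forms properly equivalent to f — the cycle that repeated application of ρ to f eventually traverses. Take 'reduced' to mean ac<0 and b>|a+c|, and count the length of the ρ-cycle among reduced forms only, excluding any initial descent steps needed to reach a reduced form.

D = 28, ⌊√D⌋ = 5
descent: ρ → (1,4,-3)  [lands on river]
river: ρ → (-3,2,2)
river: ρ → (2,2,-3)
river: ρ → (-3,4,1)
ρ-cycle length = 4 (tail of 1 descent step not counted)

4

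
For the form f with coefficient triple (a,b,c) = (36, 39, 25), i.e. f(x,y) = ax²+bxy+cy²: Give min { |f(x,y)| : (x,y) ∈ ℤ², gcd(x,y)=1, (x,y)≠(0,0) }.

translate: b→-33 (≡39 mod 72), so (36,39,25)→(36,-33,22)
flip: (36,-33,22)→(22,33,36)
translate: b→-11 (≡33 mod 44), so (22,33,36)→(22,-11,25)
reduced (well bottom): (22,-11,25) with a≤c, −a<b≤a
well minimum = a = 22

22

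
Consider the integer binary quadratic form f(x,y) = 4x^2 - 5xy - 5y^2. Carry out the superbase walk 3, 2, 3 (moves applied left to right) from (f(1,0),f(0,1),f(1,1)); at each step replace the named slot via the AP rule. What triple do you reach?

start (4,-5,-6) = (f(1,0),f(0,1),f(1,1))
replace slot 3: 2·(4+(-5)) − (-6) = 4 → (4,-5,4)
replace slot 2: 2·(4+4) − (-5) = 21 → (4,21,4)
replace slot 3: 2·(4+21) − 4 = 46 → (4,21,46)

4,21,46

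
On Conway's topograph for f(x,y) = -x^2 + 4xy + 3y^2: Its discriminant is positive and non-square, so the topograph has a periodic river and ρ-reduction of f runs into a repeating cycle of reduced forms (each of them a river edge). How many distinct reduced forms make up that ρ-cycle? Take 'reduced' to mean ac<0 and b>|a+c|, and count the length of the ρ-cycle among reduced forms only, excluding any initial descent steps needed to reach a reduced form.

D = 28, ⌊√D⌋ = 5
river: ρ → (3,2,-2)
river: ρ → (-2,2,3)
river: ρ → (3,4,-1)
river: ρ → (-1,4,3)
ρ-cycle length = 4 (tail of 0 descent steps not counted)

4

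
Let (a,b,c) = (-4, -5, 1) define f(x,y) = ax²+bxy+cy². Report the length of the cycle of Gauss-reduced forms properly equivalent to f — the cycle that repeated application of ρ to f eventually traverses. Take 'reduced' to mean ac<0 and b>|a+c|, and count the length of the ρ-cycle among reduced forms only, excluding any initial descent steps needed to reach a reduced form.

D = 41, ⌊√D⌋ = 6
descent: ρ → (1,5,-4)  [lands on river]
river: ρ → (-4,3,2)
river: ρ → (2,5,-2)
river: ρ → (-2,3,4)
river: ρ → (4,5,-1)
river: ρ → (-1,5,4)
river: ρ → (4,3,-2)
river: ρ → (-2,5,2)
river: ρ → (2,3,-4)
river: ρ → (-4,5,1)
ρ-cycle length = 10 (tail of 1 descent step not counted)

10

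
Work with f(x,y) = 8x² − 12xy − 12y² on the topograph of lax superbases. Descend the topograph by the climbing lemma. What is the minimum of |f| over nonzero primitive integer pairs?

descent: ρ → (-12,12,8)  [lands on river]
river: ρ → (8,20,-4)
river: ρ → (-4,20,8)
river: ρ → (8,12,-12)
closes: descent 1, river 4
min |a| on river = 4

4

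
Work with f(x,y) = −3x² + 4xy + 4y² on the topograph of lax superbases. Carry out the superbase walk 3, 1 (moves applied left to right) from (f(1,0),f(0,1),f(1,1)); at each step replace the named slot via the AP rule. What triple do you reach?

start (-3,4,5) = (f(1,0),f(0,1),f(1,1))
replace slot 3: 2·((-3)+4) − 5 = -3 → (-3,4,-3)
replace slot 1: 2·(4+(-3)) − (-3) = 5 → (5,4,-3)

5,4,-3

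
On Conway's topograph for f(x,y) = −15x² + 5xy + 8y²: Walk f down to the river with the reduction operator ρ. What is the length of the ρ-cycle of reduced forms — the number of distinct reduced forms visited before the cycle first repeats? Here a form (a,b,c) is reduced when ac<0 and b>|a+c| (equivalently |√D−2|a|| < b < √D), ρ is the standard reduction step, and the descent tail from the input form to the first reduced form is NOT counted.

D = 505, ⌊√D⌋ = 22
descent: ρ → (8,11,-12)  [lands on river]
river: ρ → (-12,13,7)
river: ρ → (7,15,-10)
river: ρ → (-10,5,12)
river: ρ → (12,19,-3)
river: ρ → (-3,17,18)
river: ρ → (18,19,-2)
river: ρ → (-2,21,8)
ρ-cycle length = 8 (tail of 1 descent step not counted)

8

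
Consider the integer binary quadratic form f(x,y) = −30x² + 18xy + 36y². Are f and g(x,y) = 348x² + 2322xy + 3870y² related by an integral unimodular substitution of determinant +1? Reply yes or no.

D₁ = 4644, D₂ = 4644
river cycle of f (length 10): (36, 54, -12), (-12, 66, 6), (6, 66, -12), (-12, 54, 36), (36, 18, -30), (-30, 42, 24), (24, 54, -18), (-18, 54, 24), (24, 42, -30), (-30, 18, 36)
river cycle of g (length 10): (36, 54, -12), (-12, 66, 6), (6, 66, -12), (-12, 54, 36), (36, 18, -30), (-30, 42, 24), (24, 54, -18), (-18, 54, 24), (24, 42, -30), (-30, 18, 36)
cycles coincide ⇒ equivalent

yes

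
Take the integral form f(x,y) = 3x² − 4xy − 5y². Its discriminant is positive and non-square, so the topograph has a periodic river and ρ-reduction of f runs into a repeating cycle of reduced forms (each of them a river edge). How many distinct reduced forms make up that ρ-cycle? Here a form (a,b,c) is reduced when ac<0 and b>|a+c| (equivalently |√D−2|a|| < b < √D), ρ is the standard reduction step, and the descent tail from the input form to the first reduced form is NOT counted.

D = 76, ⌊√D⌋ = 8
descent: ρ → (-5,4,3)  [lands on river]
river: ρ → (3,8,-1)
river: ρ → (-1,8,3)
river: ρ → (3,4,-5)
river: ρ → (-5,6,2)
river: ρ → (2,6,-5)
ρ-cycle length = 6 (tail of 1 descent step not counted)

6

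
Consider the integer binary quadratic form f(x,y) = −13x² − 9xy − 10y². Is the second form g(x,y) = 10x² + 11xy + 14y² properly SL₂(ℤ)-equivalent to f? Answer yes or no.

D₁ = -439, D₂ = -439
f is negative-definite; reduce −f:
−f: flip: (13,9,10)→(10,-9,13)
−f: reduced (well bottom): (10,-9,13) with a≤c, −a<b≤a
flip sign back: reduced form of f is (-10,9,-13)
g: translate: b→-9 (≡11 mod 20), so (10,11,14)→(10,-9,13)
g: reduced (well bottom): (10,-9,13) with a≤c, −a<b≤a
reduced forms (-10, 9, -13) vs (10, -9, 13) ⇒ inequivalent

no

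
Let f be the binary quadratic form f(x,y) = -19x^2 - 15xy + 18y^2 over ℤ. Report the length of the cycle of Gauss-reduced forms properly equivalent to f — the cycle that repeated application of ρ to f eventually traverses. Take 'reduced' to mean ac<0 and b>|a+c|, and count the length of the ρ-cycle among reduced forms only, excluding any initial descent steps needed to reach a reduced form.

D = 1593, ⌊√D⌋ = 39
descent: ρ → (18,15,-19)  [lands on river]
river: ρ → (-19,23,14)
river: ρ → (14,33,-9)
river: ρ → (-9,39,2)
river: ρ → (2,37,-28)
river: ρ → (-28,19,11)
river: ρ → (11,25,-22)
river: ρ → (-22,19,14)
river: ρ → (14,37,-4)
river: ρ → (-4,35,23)
river: ρ → (23,11,-16)
river: ρ → (-16,21,18)
ρ-cycle length = 12 (tail of 1 descent step not counted)

12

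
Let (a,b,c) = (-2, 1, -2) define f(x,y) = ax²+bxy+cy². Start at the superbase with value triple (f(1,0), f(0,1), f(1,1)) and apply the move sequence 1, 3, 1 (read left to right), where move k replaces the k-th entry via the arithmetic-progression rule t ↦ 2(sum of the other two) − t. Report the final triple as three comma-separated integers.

start (-2,-2,-3) = (f(1,0),f(0,1),f(1,1))
replace slot 1: 2·((-2)+(-3)) − (-2) = -8 → (-8,-2,-3)
replace slot 3: 2·((-8)+(-2)) − (-3) = -17 → (-8,-2,-17)
replace slot 1: 2·((-2)+(-17)) − (-8) = -30 → (-30,-2,-17)

-30,-2,-17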